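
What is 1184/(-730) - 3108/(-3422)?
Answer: -445702/624515 ≈ -0.71368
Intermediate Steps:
1184/(-730) - 3108/(-3422) = 1184*(-1/730) - 3108*(-1/3422) = -592/365 + 1554/1711 = -445702/624515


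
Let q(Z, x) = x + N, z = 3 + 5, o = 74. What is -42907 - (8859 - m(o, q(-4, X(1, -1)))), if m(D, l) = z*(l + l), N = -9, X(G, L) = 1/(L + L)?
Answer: -51918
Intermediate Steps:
X(G, L) = 1/(2*L)
z = 8
q(Z, x) = -9 + x (q(Z, x) = x - 9 = -9 + x)
m(D, l) = 16*l (m(D, l) = 8*(l + l) = 8*(2*l) = 16*l)
-42907 - (8859 - m(o, q(-4, X(1, -1)))) = -42907 - (8859 - 16*(-9 + (1/2)/(-1))) = -42907 - (8859 - 16*(-9 + (1/2)*(-1))) = -42907 - (8859 - 16*(-9 - 1/2)) = -42907 - (8859 - 16*(-19)/2) = -42907 - (8859 - 1*(-152)) = -42907 - (8859 + 152) = -42907 - 1*9011 = -42907 - 9011 = -51918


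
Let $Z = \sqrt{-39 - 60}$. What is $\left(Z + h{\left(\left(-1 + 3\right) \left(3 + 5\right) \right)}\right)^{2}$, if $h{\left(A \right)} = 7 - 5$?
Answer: $-95 + 12 i \sqrt{11} \approx -95.0 + 39.799 i$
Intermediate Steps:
$h{\left(A \right)} = 2$
$Z = 3 i \sqrt{11}$ ($Z = \sqrt{-99} = 3 i \sqrt{11} \approx 9.9499 i$)
$\left(Z + h{\left(\left(-1 + 3\right) \left(3 + 5\right) \right)}\right)^{2} = \left(3 i \sqrt{11} + 2\right)^{2} = \left(2 + 3 i \sqrt{11}\right)^{2}$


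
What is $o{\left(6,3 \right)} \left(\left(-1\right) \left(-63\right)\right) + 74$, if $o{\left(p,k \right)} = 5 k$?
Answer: $1019$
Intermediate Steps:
$o{\left(6,3 \right)} \left(\left(-1\right) \left(-63\right)\right) + 74 = 5 \cdot 3 \left(\left(-1\right) \left(-63\right)\right) + 74 = 15 \cdot 63 + 74 = 945 + 74 = 1019$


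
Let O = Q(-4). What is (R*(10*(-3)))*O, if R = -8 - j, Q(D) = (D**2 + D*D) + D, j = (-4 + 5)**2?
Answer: 7560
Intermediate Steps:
j = 1 (j = 1**2 = 1)
Q(D) = D + 2*D**2 (Q(D) = (D**2 + D**2) + D = 2*D**2 + D = D + 2*D**2)
R = -9 (R = -8 - 1*1 = -8 - 1 = -9)
O = 28 (O = -4*(1 + 2*(-4)) = -4*(1 - 8) = -4*(-7) = 28)
(R*(10*(-3)))*O = -90*(-3)*28 = -9*(-30)*28 = 270*28 = 7560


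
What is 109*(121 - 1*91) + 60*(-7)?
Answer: 2850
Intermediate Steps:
109*(121 - 1*91) + 60*(-7) = 109*(121 - 91) - 420 = 109*30 - 420 = 3270 - 420 = 2850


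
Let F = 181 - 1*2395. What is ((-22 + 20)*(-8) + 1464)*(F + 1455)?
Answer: -1123320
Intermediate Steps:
F = -2214 (F = 181 - 2395 = -2214)
((-22 + 20)*(-8) + 1464)*(F + 1455) = ((-22 + 20)*(-8) + 1464)*(-2214 + 1455) = (-2*(-8) + 1464)*(-759) = (16 + 1464)*(-759) = 1480*(-759) = -1123320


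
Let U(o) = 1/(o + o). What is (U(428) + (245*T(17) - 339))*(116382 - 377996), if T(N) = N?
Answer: -428400380999/428 ≈ -1.0009e+9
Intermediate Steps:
U(o) = 1/(2*o)
(U(428) + (245*T(17) - 339))*(116382 - 377996) = ((1/2)/428 + (245*17 - 339))*(116382 - 377996) = ((1/2)*(1/428) + (4165 - 339))*(-261614) = (1/856 + 3826)*(-261614) = (3275057/856)*(-261614) = -428400380999/428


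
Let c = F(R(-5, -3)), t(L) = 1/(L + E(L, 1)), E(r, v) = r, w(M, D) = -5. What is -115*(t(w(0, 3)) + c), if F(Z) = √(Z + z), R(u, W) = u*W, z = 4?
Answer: 23/2 - 115*√19 ≈ -489.77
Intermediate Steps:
t(L) = 1/(2*L) (t(L) = 1/(L + L) = 1/(2*L))
R(u, W) = W*u
F(Z) = √(4 + Z) (F(Z) = √(Z + 4) = √(4 + Z))
c = √19 (c = √(4 - 3*(-5)) = √(4 + 15) = √19 ≈ 4.3589)
-115*(t(w(0, 3)) + c) = -115*((½)/(-5) + √19) = -115*((½)*(-⅕) + √19) = -115*(-⅒ + √19) = 23/2 - 115*√19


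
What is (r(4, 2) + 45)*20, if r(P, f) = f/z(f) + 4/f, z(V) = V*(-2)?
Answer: 930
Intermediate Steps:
z(V) = -2*V
r(P, f) = -1/2 + 4/f (r(P, f) = f/((-2*f)) + 4/f = f*(-1/(2*f)) + 4/f = -1/2 + 4/f)
(r(4, 2) + 45)*20 = ((1/2)*(8 - 1*2)/2 + 45)*20 = ((1/2)*(1/2)*(8 - 2) + 45)*20 = ((1/2)*(1/2)*6 + 45)*20 = (3/2 + 45)*20 = (93/2)*20 = 930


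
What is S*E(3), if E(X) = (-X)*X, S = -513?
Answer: 4617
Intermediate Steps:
E(X) = -X²
S*E(3) = -(-513)*3² = -(-513)*9 = -513*(-9) = 4617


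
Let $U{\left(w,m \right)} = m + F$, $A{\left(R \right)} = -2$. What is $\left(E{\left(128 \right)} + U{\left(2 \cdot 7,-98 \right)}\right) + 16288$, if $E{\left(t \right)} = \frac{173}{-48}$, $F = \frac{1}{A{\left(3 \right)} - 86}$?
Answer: $\frac{8546411}{528} \approx 16186.0$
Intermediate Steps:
$F = - \frac{1}{88}$ ($F = \frac{1}{-2 - 86} = \frac{1}{-88} = - \frac{1}{88} \approx -0.011364$)
$E{\left(t \right)} = - \frac{173}{48}$ ($E{\left(t \right)} = 173 \left(- \frac{1}{48}\right) = - \frac{173}{48}$)
$U{\left(w,m \right)} = - \frac{1}{88} + m$ ($U{\left(w,m \right)} = m - \frac{1}{88} = - \frac{1}{88} + m$)
$\left(E{\left(128 \right)} + U{\left(2 \cdot 7,-98 \right)}\right) + 16288 = \left(- \frac{173}{48} - \frac{8625}{88}\right) + 16288 = - \frac{53653}{528} + 16288 = \frac{8546411}{528}$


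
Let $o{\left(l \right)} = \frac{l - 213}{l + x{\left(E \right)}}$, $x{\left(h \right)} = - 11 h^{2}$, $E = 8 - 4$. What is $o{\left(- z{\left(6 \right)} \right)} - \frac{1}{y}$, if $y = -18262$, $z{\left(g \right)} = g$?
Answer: $\frac{999890}{830921} \approx 1.2034$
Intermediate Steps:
$E = 4$ ($E = 8 - 4 = 4$)
$o{\left(l \right)} = \frac{-213 + l}{-176 + l}$ ($o{\left(l \right)} = \frac{l - 213}{l - 11 \cdot 4^{2}} = \frac{-213 + l}{l - 176} = \frac{-213 + l}{-176 + l}$)
$o{\left(- z{\left(6 \right)} \right)} - \frac{1}{y} = \frac{-213 - 6}{-176 - 6} - \frac{1}{-18262} = \frac{-213 - 6}{-176 - 6} - - \frac{1}{18262} = \frac{1}{-182} \left(-219\right) + \frac{1}{18262} = \left(- \frac{1}{182}\right) \left(-219\right) + \frac{1}{18262} = \frac{219}{182} + \frac{1}{18262} = \frac{999890}{830921}$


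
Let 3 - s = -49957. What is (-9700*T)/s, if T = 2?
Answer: -485/1249 ≈ -0.38831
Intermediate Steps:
s = 49960 (s = 3 - 1*(-49957) = 3 + 49957 = 49960)
(-9700*T)/s = -9700*2/49960 = -1940*10*(1/49960) = -19400*1/49960 = -485/1249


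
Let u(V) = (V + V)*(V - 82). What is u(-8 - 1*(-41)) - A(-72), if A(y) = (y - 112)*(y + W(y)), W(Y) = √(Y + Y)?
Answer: -16482 + 2208*I ≈ -16482.0 + 2208.0*I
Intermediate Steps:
W(Y) = √2*√Y (W(Y) = √(2*Y) = √2*√Y)
A(y) = (-112 + y)*(y + √2*√y) (A(y) = (y - 112)*(y + √2*√y) = (-112 + y)*(y + √2*√y))
u(V) = 2*V*(-82 + V) (u(V) = (2*V)*(-82 + V) = 2*V*(-82 + V))
u(-8 - 1*(-41)) - A(-72) = 2*(-8 - 1*(-41))*(-82 + (-8 - 1*(-41))) - ((-72)² - 112*(-72) + √2*(-72)^(3/2) - 112*√2*√(-72)) = 2*(-8 + 41)*(-82 + (-8 + 41)) - (5184 + 8064 + √2*(-432*I*√2) - 112*√2*6*I*√2) = 2*33*(-82 + 33) - (5184 + 8064 - 864*I - 1344*I) = 2*33*(-49) - (13248 - 2208*I) = -3234 + (-13248 + 2208*I) = -16482 + 2208*I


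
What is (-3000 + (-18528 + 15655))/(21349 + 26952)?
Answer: -5873/48301 ≈ -0.12159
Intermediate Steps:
(-3000 + (-18528 + 15655))/(21349 + 26952) = (-3000 - 2873)/48301 = -5873*1/48301 = -5873/48301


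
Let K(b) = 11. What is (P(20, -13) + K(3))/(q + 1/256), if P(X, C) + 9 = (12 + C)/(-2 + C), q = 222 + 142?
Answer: 7936/1397775 ≈ 0.0056776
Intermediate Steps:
q = 364
P(X, C) = -9 + (12 + C)/(-2 + C)
(P(20, -13) + K(3))/(q + 1/256) = (2*(15 - 4*(-13))/(-2 - 13) + 11)/(364 + 1/256) = (2*(15 + 52)/(-15) + 11)/(364 + 1/256) = (2*(-1/15)*67 + 11)/(93185/256) = (-134/15 + 11)*(256/93185) = (31/15)*(256/93185) = 7936/1397775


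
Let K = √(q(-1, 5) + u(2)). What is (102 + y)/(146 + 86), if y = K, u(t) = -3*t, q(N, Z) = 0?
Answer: 51/116 + I*√6/232 ≈ 0.43966 + 0.010558*I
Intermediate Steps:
K = I*√6 (K = √(0 - 3*2) = √(0 - 6) = √(-6) = I*√6 ≈ 2.4495*I)
y = I*√6 ≈ 2.4495*I
(102 + y)/(146 + 86) = (102 + I*√6)/(146 + 86) = (102 + I*√6)/232 = (102 + I*√6)*(1/232) = 51/116 + I*√6/232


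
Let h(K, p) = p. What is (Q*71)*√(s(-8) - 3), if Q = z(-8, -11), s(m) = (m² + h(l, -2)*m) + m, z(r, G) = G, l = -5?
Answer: -781*√69 ≈ -6487.5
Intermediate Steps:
s(m) = m² - m (s(m) = (m² - 2*m) + m = m² - m)
Q = -11
(Q*71)*√(s(-8) - 3) = (-11*71)*√(-8*(-1 - 8) - 3) = -781*√(-8*(-9) - 3) = -781*√(72 - 3) = -781*√69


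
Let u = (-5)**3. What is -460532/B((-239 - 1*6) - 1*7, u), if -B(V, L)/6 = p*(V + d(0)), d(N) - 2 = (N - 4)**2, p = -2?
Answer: 115133/702 ≈ 164.01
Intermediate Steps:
d(N) = 2 + (-4 + N)**2 (d(N) = 2 + (N - 4)**2 = 2 + (-4 + N)**2)
u = -125
B(V, L) = 216 + 12*V (B(V, L) = -(-12)*(V + (2 + (-4 + 0)**2)) = -(-12)*(V + (2 + (-4)**2)) = -(-12)*(V + (2 + 16)) = -(-12)*(V + 18) = -(-12)*(18 + V) = -6*(-36 - 2*V) = 216 + 12*V)
-460532/B((-239 - 1*6) - 1*7, u) = -460532/(216 + 12*((-239 - 1*6) - 1*7)) = -460532/(216 + 12*((-239 - 6) - 7)) = -460532/(216 + 12*(-245 - 7)) = -460532/(216 + 12*(-252)) = -460532/(216 - 3024) = -460532/(-2808) = -460532*(-1/2808) = 115133/702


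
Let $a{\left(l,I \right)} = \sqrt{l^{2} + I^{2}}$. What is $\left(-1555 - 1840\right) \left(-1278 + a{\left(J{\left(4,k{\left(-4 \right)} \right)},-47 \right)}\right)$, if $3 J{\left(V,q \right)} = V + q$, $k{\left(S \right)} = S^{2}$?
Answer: $4338810 - \frac{3395 \sqrt{20281}}{3} \approx 4.1776 \cdot 10^{6}$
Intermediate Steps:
$J{\left(V,q \right)} = \frac{V}{3} + \frac{q}{3}$ ($J{\left(V,q \right)} = \frac{V + q}{3} = \frac{V}{3} + \frac{q}{3}$)
$a{\left(l,I \right)} = \sqrt{I^{2} + l^{2}}$
$\left(-1555 - 1840\right) \left(-1278 + a{\left(J{\left(4,k{\left(-4 \right)} \right)},-47 \right)}\right) = \left(-1555 - 1840\right) \left(-1278 + \sqrt{\left(-47\right)^{2} + \left(\frac{1}{3} \cdot 4 + \frac{\left(-4\right)^{2}}{3}\right)^{2}}\right) = - 3395 \left(-1278 + \sqrt{2209 + \left(\frac{4}{3} + \frac{1}{3} \cdot 16\right)^{2}}\right) = - 3395 \left(-1278 + \sqrt{2209 + \left(\frac{4}{3} + \frac{16}{3}\right)^{2}}\right) = - 3395 \left(-1278 + \sqrt{2209 + \left(\frac{20}{3}\right)^{2}}\right) = - 3395 \left(-1278 + \sqrt{2209 + \frac{400}{9}}\right) = - 3395 \left(-1278 + \sqrt{\frac{20281}{9}}\right) = - 3395 \left(-1278 + \frac{\sqrt{20281}}{3}\right) = 4338810 - \frac{3395 \sqrt{20281}}{3}$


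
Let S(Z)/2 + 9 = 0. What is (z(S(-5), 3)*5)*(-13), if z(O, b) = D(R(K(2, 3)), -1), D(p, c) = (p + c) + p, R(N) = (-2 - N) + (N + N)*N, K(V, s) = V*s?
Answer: -8255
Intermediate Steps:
S(Z) = -18 (S(Z) = -18 + 2*0 = -18 + 0 = -18)
R(N) = -2 - N + 2*N**2 (R(N) = (-2 - N) + (2*N)*N = (-2 - N) + 2*N**2 = -2 - N + 2*N**2)
D(p, c) = c + 2*p (D(p, c) = (c + p) + p = c + 2*p)
z(O, b) = 127 (z(O, b) = -1 + 2*(-2 - 2*3 + 2*(2*3)**2) = -1 + 2*(-2 - 1*6 + 2*6**2) = -1 + 2*(-2 - 6 + 2*36) = -1 + 2*(-2 - 6 + 72) = -1 + 2*64 = -1 + 128 = 127)
(z(S(-5), 3)*5)*(-13) = (127*5)*(-13) = 635*(-13) = -8255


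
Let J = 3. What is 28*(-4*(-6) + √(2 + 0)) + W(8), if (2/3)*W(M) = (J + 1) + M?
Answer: 690 + 28*√2 ≈ 729.60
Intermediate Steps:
W(M) = 6 + 3*M/2 (W(M) = 3*((3 + 1) + M)/2 = 3*(4 + M)/2 = 6 + 3*M/2)
28*(-4*(-6) + √(2 + 0)) + W(8) = 28*(-4*(-6) + √(2 + 0)) + (6 + (3/2)*8) = 28*(24 + √2) + (6 + 12) = (672 + 28*√2) + 18 = 690 + 28*√2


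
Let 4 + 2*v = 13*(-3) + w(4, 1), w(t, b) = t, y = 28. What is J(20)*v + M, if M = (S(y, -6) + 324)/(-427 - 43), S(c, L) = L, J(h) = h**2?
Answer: -1833159/235 ≈ -7800.7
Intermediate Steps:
v = -39/2 (v = -2 + (13*(-3) + 4)/2 = -2 + (-39 + 4)/2 = -2 + (1/2)*(-35) = -2 - 35/2 = -39/2 ≈ -19.500)
M = -159/235 (M = (-6 + 324)/(-427 - 43) = 318/(-470) = 318*(-1/470) = -159/235 ≈ -0.67660)
J(20)*v + M = 20**2*(-39/2) - 159/235 = 400*(-39/2) - 159/235 = -7800 - 159/235 = -1833159/235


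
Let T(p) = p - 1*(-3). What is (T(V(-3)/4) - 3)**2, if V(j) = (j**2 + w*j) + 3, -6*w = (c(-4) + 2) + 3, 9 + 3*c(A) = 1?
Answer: 6241/576 ≈ 10.835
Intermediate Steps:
c(A) = -8/3 (c(A) = -3 + (1/3)*1 = -3 + 1/3 = -8/3)
w = -7/18 (w = -((-8/3 + 2) + 3)/6 = -(-2/3 + 3)/6 = -1/6*7/3 = -7/18 ≈ -0.38889)
V(j) = 3 + j**2 - 7*j/18 (V(j) = (j**2 - 7*j/18) + 3 = 3 + j**2 - 7*j/18)
T(p) = 3 + p (T(p) = p + 3 = 3 + p)
(T(V(-3)/4) - 3)**2 = ((3 + (3 + (-3)**2 - 7/18*(-3))/4) - 3)**2 = ((3 + (3 + 9 + 7/6)*(1/4)) - 3)**2 = ((3 + (79/6)*(1/4)) - 3)**2 = ((3 + 79/24) - 3)**2 = (151/24 - 3)**2 = (79/24)**2 = 6241/576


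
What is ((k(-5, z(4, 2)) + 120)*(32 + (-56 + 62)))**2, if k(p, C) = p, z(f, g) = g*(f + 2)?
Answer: 19096900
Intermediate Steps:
z(f, g) = g*(2 + f)
((k(-5, z(4, 2)) + 120)*(32 + (-56 + 62)))**2 = ((-5 + 120)*(32 + (-56 + 62)))**2 = (115*(32 + 6))**2 = (115*38)**2 = 4370**2 = 19096900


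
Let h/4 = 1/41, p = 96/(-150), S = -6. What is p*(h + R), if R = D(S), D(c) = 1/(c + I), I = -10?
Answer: -23/1025 ≈ -0.022439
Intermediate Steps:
D(c) = 1/(-10 + c) (D(c) = 1/(c - 10) = 1/(-10 + c))
p = -16/25 (p = 96*(-1/150) = -16/25 ≈ -0.64000)
R = -1/16 (R = 1/(-10 - 6) = 1/(-16) = -1/16 ≈ -0.062500)
h = 4/41 ≈ 0.097561
p*(h + R) = -16*(4/41 - 1/16)/25 = -16/25*23/656 = -23/1025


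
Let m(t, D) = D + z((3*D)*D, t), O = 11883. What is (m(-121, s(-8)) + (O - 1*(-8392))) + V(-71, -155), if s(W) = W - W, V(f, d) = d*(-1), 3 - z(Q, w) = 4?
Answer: 20429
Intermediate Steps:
z(Q, w) = -1 (z(Q, w) = 3 - 1*4 = 3 - 4 = -1)
V(f, d) = -d
s(W) = 0
m(t, D) = -1 + D (m(t, D) = D - 1 = -1 + D)
(m(-121, s(-8)) + (O - 1*(-8392))) + V(-71, -155) = ((-1 + 0) + (11883 - 1*(-8392))) - 1*(-155) = (-1 + (11883 + 8392)) + 155 = (-1 + 20275) + 155 = 20274 + 155 = 20429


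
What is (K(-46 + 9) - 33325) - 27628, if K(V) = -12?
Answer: -60965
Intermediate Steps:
(K(-46 + 9) - 33325) - 27628 = (-12 - 33325) - 27628 = -33337 - 27628 = -60965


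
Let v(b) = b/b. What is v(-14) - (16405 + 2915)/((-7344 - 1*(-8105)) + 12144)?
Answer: -1283/2581 ≈ -0.49709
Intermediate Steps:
v(b) = 1
v(-14) - (16405 + 2915)/((-7344 - 1*(-8105)) + 12144) = 1 - (16405 + 2915)/((-7344 - 1*(-8105)) + 12144) = 1 - 19320/((-7344 + 8105) + 12144) = 1 - 19320/(761 + 12144) = 1 - 19320/12905 = 1 - 1*3864/2581 = 1 - 3864/2581 = -1283/2581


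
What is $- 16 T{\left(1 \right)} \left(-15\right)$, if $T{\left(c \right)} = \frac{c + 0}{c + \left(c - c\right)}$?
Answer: $240$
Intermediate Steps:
$T{\left(c \right)} = 1$ ($T{\left(c \right)} = \frac{c}{c + 0} = \frac{c}{c} = 1$)
$- 16 T{\left(1 \right)} \left(-15\right) = \left(-16\right) 1 \left(-15\right) = \left(-16\right) \left(-15\right) = 240$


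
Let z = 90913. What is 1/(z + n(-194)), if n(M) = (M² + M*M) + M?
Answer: 1/165991 ≈ 6.0244e-6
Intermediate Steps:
n(M) = M + 2*M² (n(M) = (M² + M²) + M = 2*M² + M = M + 2*M²)
1/(z + n(-194)) = 1/(90913 - 194*(1 + 2*(-194))) = 1/(90913 - 194*(1 - 388)) = 1/(90913 - 194*(-387)) = 1/(90913 + 75078) = 1/165991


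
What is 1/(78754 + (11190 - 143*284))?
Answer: 1/49332 ≈ 2.0271e-5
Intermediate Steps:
1/(78754 + (11190 - 143*284)) = 1/(78754 + (11190 - 40612)) = 1/(78754 - 29422) = 1/49332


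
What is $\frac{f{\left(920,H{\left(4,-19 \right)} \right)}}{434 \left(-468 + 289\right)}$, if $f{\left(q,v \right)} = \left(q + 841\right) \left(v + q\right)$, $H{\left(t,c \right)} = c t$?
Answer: $- \frac{743142}{38843} \approx -19.132$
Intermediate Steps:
$f{\left(q,v \right)} = \left(841 + q\right) \left(q + v\right)$
$\frac{f{\left(920,H{\left(4,-19 \right)} \right)}}{434 \left(-468 + 289\right)} = \frac{920^{2} + 841 \cdot 920 + 841 \left(\left(-19\right) 4\right) + 920 \left(\left(-19\right) 4\right)}{434 \left(-468 + 289\right)} = \frac{846400 + 773720 + 841 \left(-76\right) + 920 \left(-76\right)}{434 \left(-179\right)} = \frac{846400 + 773720 - 63916 - 69920}{-77686} = 1486284 \left(- \frac{1}{77686}\right) = - \frac{743142}{38843}$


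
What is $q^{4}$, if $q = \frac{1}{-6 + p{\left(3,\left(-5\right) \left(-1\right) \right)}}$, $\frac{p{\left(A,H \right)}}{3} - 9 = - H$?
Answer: $\frac{1}{1296} \approx 0.0007716$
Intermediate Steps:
$p{\left(A,H \right)} = 27 - 3 H$ ($p{\left(A,H \right)} = 27 + 3 \left(- H\right) = 27 - 3 H$)
$q = \frac{1}{6}$ ($q = \frac{1}{-6 + \left(27 - 3 \left(\left(-5\right) \left(-1\right)\right)\right)} = \frac{1}{-6 + \left(27 - 15\right)} = \frac{1}{-6 + 12} = \frac{1}{6} \approx 0.16667$)
$q^{4} = \left(\frac{1}{6}\right)^{4} = \frac{1}{1296}$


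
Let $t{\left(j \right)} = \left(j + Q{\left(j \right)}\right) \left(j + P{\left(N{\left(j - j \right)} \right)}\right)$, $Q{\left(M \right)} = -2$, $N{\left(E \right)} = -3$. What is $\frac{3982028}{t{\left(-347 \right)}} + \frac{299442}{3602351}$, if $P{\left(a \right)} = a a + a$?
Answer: $\frac{14380298840806}{428712190159} \approx 33.543$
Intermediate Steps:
$P{\left(a \right)} = a + a^{2}$ ($P{\left(a \right)} = a^{2} + a = a + a^{2}$)
$t{\left(j \right)} = \left(-2 + j\right) \left(6 + j\right)$ ($t{\left(j \right)} = \left(j - 2\right) \left(j - 3 \left(1 - 3\right)\right) = \left(-2 + j\right) \left(j - -6\right) = \left(-2 + j\right) \left(j + 6\right) = \left(-2 + j\right) \left(6 + j\right)$)
$\frac{3982028}{t{\left(-347 \right)}} + \frac{299442}{3602351} = \frac{3982028}{-12 + \left(-347\right)^{2} + 4 \left(-347\right)} + \frac{299442}{3602351} = \frac{3982028}{-12 + 120409 - 1388} + 299442 \cdot \frac{1}{3602351} = \frac{3982028}{119009} + \frac{299442}{3602351} = \frac{14380298840806}{428712190159}$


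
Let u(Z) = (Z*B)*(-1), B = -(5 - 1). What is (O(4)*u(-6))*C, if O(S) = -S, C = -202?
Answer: -19392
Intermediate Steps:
B = -4 (B = -1*4 = -4)
u(Z) = 4*Z (u(Z) = (Z*(-4))*(-1) = -4*Z*(-1) = 4*Z)
(O(4)*u(-6))*C = ((-1*4)*(4*(-6)))*(-202) = -4*(-24)*(-202) = 96*(-202) = -19392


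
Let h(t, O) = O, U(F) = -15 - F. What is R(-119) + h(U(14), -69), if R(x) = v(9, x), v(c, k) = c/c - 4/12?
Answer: -205/3 ≈ -68.333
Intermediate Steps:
v(c, k) = ⅔ (v(c, k) = 1 - 4*1/12 = 1 - ⅓ = ⅔)
R(x) = ⅔
R(-119) + h(U(14), -69) = ⅔ - 69 = -205/3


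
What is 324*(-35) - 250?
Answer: -11590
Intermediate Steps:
324*(-35) - 250 = -11340 - 250 = -11590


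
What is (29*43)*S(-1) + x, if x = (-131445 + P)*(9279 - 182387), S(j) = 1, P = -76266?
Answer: 35956437035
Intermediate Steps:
x = 35956435788 (x = (-131445 - 76266)*(9279 - 182387) = -207711*(-173108) = 35956435788)
(29*43)*S(-1) + x = (29*43)*1 + 35956435788 = 1247*1 + 35956435788 = 1247 + 35956435788 = 35956437035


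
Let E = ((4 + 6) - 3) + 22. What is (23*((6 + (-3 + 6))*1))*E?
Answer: 6003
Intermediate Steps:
E = 29 (E = (10 - 3) + 22 = 7 + 22 = 29)
(23*((6 + (-3 + 6))*1))*E = (23*((6 + (-3 + 6))*1))*29 = (23*((6 + 3)*1))*29 = (23*(9*1))*29 = (23*9)*29 = 207*29 = 6003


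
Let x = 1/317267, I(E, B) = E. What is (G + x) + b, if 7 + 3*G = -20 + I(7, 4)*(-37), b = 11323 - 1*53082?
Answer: -39836996318/951801 ≈ -41854.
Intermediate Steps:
b = -41759 (b = 11323 - 53082 = -41759)
x = 1/317267 ≈ 3.1519e-6
G = -286/3 (G = -7/3 + (-20 + 7*(-37))/3 = -7/3 + (-20 - 259)/3 = -7/3 + (⅓)*(-279) = -7/3 - 93 = -286/3 ≈ -95.333)
(G + x) + b = (-286/3 + 1/317267) - 41759 = -90738359/951801 - 41759 = -39836996318/951801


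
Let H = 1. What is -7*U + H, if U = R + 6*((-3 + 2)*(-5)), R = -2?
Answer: -195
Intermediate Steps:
U = 28 (U = -2 + 6*((-3 + 2)*(-5)) = -2 + 6*(-1*(-5)) = -2 + 6*5 = -2 + 30 = 28)
-7*U + H = -7*28 + 1 = -196 + 1 = -195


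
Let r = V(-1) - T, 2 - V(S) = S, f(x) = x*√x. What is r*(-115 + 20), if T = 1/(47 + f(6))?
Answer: -563540/1993 - 570*√6/1993 ≈ -283.46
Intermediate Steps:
f(x) = x^(3/2)
T = 1/(47 + 6*√6) (T = 1/(47 + 6^(3/2)) = 1/(47 + 6*√6) ≈ 0.016208)
V(S) = 2 - S
r = 5932/1993 + 6*√6/1993 (r = (2 - 1*(-1)) - (47/1993 - 6*√6/1993) = (2 + 1) + (-47/1993 + 6*√6/1993) = 3 + (-47/1993 + 6*√6/1993) = 5932/1993 + 6*√6/1993 ≈ 2.9838)
r*(-115 + 20) = (5932/1993 + 6*√6/1993)*(-115 + 20) = (5932/1993 + 6*√6/1993)*(-95) = -563540/1993 - 570*√6/1993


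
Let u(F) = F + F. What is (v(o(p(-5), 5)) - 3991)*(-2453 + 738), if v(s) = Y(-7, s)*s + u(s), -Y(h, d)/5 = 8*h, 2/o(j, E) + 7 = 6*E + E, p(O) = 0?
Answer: 6810020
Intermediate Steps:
u(F) = 2*F
o(j, E) = 2/(-7 + 7*E) (o(j, E) = 2/(-7 + (6*E + E)) = 2/(-7 + 7*E))
Y(h, d) = -40*h
v(s) = 282*s (v(s) = (-40*(-7))*s + 2*s = 280*s + 2*s = 282*s)
(v(o(p(-5), 5)) - 3991)*(-2453 + 738) = (282*(2/(7*(-1 + 5))) - 3991)*(-2453 + 738) = (282*((2/7)/4) - 3991)*(-1715) = (282*((2/7)*(1/4)) - 3991)*(-1715) = (282*(1/14) - 3991)*(-1715) = (141/7 - 3991)*(-1715) = -27796/7*(-1715) = 6810020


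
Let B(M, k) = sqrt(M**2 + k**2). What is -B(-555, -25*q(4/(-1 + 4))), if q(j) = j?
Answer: -5*sqrt(111289)/3 ≈ -556.00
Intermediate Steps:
-B(-555, -25*q(4/(-1 + 4))) = -sqrt((-555)**2 + (-100/(-1 + 4))**2) = -sqrt(308025 + (-100/3)**2) = -sqrt(308025 + 10000/9) = -sqrt(2782225/9) = -5*sqrt(111289)/3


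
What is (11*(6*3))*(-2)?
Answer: -396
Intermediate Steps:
(11*(6*3))*(-2) = (11*18)*(-2) = 198*(-2) = -396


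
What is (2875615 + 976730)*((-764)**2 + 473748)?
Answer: 4073639106180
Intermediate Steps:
(2875615 + 976730)*((-764)**2 + 473748) = 3852345*(583696 + 473748) = 3852345*1057444 = 4073639106180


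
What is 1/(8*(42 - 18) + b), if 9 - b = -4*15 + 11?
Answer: 1/250 ≈ 0.0040000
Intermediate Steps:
b = 58 (b = 9 - (-4*15 + 11) = 9 - (-60 + 11) = 9 - 1*(-49) = 9 + 49 = 58)
1/(8*(42 - 18) + b) = 1/(8*(42 - 18) + 58) = 1/(8*24 + 58) = 1/(192 + 58) = 1/250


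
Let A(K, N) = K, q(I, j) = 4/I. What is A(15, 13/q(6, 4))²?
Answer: 225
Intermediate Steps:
A(15, 13/q(6, 4))² = 15² = 225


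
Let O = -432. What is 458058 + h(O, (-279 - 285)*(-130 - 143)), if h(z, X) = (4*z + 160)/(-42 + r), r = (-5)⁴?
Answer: 267046246/583 ≈ 4.5806e+5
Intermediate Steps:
r = 625
h(z, X) = 160/583 + 4*z/583 (h(z, X) = (4*z + 160)/(-42 + 625) = (160 + 4*z)/583 = (160 + 4*z)*(1/583) = 160/583 + 4*z/583)
458058 + h(O, (-279 - 285)*(-130 - 143)) = 458058 + (160/583 + (4/583)*(-432)) = 458058 + (160/583 - 1728/583) = 458058 - 1568/583 = 267046246/583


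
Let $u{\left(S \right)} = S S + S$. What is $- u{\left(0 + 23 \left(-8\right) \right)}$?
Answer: $-33672$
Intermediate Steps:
$u{\left(S \right)} = S + S^{2}$ ($u{\left(S \right)} = S^{2} + S = S + S^{2}$)
$- u{\left(0 + 23 \left(-8\right) \right)} = - \left(0 + 23 \left(-8\right)\right) \left(1 + \left(0 + 23 \left(-8\right)\right)\right) = - \left(0 - 184\right) \left(1 + \left(0 - 184\right)\right) = - \left(-184\right) \left(1 - 184\right) = - \left(-184\right) \left(-183\right) = \left(-1\right) 33672 = -33672$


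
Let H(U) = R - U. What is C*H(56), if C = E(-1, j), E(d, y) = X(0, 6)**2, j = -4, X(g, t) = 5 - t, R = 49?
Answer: -7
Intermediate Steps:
E(d, y) = 1 (E(d, y) = (5 - 1*6)**2 = (5 - 6)**2 = (-1)**2 = 1)
C = 1
H(U) = 49 - U
C*H(56) = 1*(49 - 1*56) = 1*(49 - 56) = 1*(-7) = -7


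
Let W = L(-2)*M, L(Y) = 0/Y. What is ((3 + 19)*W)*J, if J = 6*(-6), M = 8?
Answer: 0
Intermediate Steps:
J = -36
L(Y) = 0
W = 0 (W = 0*8 = 0)
((3 + 19)*W)*J = ((3 + 19)*0)*(-36) = (22*0)*(-36) = 0*(-36) = 0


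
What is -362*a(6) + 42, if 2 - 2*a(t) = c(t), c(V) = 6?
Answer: 766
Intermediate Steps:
a(t) = -2 (a(t) = 1 - 1/2*6 = 1 - 3 = -2)
-362*a(6) + 42 = -362*(-2) + 42 = 724 + 42 = 766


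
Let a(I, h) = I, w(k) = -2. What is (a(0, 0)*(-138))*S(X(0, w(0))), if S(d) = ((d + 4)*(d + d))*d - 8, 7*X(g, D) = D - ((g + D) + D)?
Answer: 0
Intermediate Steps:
X(g, D) = -D/7 - g/7 (X(g, D) = (D - ((g + D) + D))/7 = (D - ((D + g) + D))/7 = (D - (g + 2*D))/7 = (D + (-g - 2*D))/7 = (-D - g)/7 = -D/7 - g/7)
S(d) = -8 + 2*d²*(4 + d) (S(d) = ((4 + d)*(2*d))*d - 8 = (2*d*(4 + d))*d - 8 = 2*d²*(4 + d) - 8 = -8 + 2*d²*(4 + d))
(a(0, 0)*(-138))*S(X(0, w(0))) = (0*(-138))*(-8 + 2*(-⅐*(-2) - ⅐*0)³ + 8*(-⅐*(-2) - ⅐*0)²) = 0*(-8 + 2*(2/7 + 0)³ + 8*(2/7 + 0)²) = 0*(-8 + 2*(2/7)³ + 8*(2/7)²) = 0*(-8 + 2*(8/343) + 8*(4/49)) = 0*(-8 + 16/343 + 32/49) = 0*(-2504/343) = 0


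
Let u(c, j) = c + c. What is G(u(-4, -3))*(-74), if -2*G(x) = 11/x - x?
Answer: 1961/8 ≈ 245.13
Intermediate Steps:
u(c, j) = 2*c
G(x) = x/2 - 11/(2*x) (G(x) = -(11/x - x)/2 = -(-x + 11/x)/2 = x/2 - 11/(2*x))
G(u(-4, -3))*(-74) = ((-11 + (2*(-4))²)/(2*((2*(-4)))))*(-74) = ((½)*(-11 + (-8)²)/(-8))*(-74) = ((½)*(-⅛)*(-11 + 64))*(-74) = ((½)*(-⅛)*53)*(-74) = -53/16*(-74) = 1961/8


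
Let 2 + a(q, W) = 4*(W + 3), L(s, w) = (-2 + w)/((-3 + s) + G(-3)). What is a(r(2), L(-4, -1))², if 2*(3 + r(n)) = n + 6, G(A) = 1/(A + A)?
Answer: 252004/1849 ≈ 136.29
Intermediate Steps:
G(A) = 1/(2*A)
L(s, w) = (-2 + w)/(-19/6 + s) (L(s, w) = (-2 + w)/((-3 + s) + (½)/(-3)) = (-2 + w)/((-3 + s) + (½)*(-⅓)) = (-2 + w)/((-3 + s) - ⅙) = (-2 + w)/(-19/6 + s))
r(n) = n/2 (r(n) = -3 + (n + 6)/2 = -3 + (6 + n)/2 = -3 + (3 + n/2) = n/2)
a(q, W) = 10 + 4*W (a(q, W) = -2 + 4*(W + 3) = -2 + 4*(3 + W) = -2 + (12 + 4*W) = 10 + 4*W)
a(r(2), L(-4, -1))² = (10 + 4*(6*(-2 - 1)/(-19 + 6*(-4))))² = (10 + 4*(6*(-3)/(-19 - 24)))² = (10 + 4*(6*(-3)/(-43)))² = (10 + 4*(6*(-1/43)*(-3)))² = (10 + 4*(18/43))² = (10 + 72/43)² = (502/43)² = 252004/1849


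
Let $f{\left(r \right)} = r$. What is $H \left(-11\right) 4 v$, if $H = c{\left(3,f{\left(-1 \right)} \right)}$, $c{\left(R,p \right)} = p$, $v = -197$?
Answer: $-8668$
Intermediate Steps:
$H = -1$
$H \left(-11\right) 4 v = \left(-1\right) \left(-11\right) 4 \left(-197\right) = 11 \cdot 4 \left(-197\right) = 44 \left(-197\right) = -8668$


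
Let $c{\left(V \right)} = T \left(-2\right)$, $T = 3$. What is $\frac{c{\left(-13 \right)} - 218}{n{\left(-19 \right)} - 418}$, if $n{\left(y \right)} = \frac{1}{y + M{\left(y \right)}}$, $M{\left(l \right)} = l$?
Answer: $\frac{8512}{15885} \approx 0.53585$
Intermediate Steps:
$c{\left(V \right)} = -6$ ($c{\left(V \right)} = 3 \left(-2\right) = -6$)
$n{\left(y \right)} = \frac{1}{2 y}$ ($n{\left(y \right)} = \frac{1}{y + y} = \frac{1}{2 y}$)
$\frac{c{\left(-13 \right)} - 218}{n{\left(-19 \right)} - 418} = \frac{-6 - 218}{\frac{1}{2 \left(-19\right)} - 418} = - \frac{224}{\frac{1}{2} \left(- \frac{1}{19}\right) - 418} = - \frac{224}{- \frac{1}{38} - 418} = - \frac{224}{- \frac{15885}{38}} = \left(-224\right) \left(- \frac{38}{15885}\right) = \frac{8512}{15885}$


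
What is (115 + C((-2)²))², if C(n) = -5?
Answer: 12100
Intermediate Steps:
(115 + C((-2)²))² = (115 - 5)² = 110² = 12100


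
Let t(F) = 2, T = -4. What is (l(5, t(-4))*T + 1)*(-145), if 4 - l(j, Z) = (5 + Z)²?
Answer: -26245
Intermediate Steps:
l(j, Z) = 4 - (5 + Z)²
(l(5, t(-4))*T + 1)*(-145) = ((4 - (5 + 2)²)*(-4) + 1)*(-145) = ((4 - 1*7²)*(-4) + 1)*(-145) = ((4 - 1*49)*(-4) + 1)*(-145) = ((4 - 49)*(-4) + 1)*(-145) = (-45*(-4) + 1)*(-145) = (180 + 1)*(-145) = 181*(-145) = -26245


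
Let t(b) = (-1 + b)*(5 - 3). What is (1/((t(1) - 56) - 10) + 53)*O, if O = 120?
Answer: 69940/11 ≈ 6358.2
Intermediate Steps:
t(b) = -2 + 2*b (t(b) = (-1 + b)*2 = -2 + 2*b)
(1/((t(1) - 56) - 10) + 53)*O = (1/(((-2 + 2*1) - 56) - 10) + 53)*120 = (1/(((-2 + 2) - 56) - 10) + 53)*120 = (1/((0 - 56) - 10) + 53)*120 = (1/(-56 - 10) + 53)*120 = (1/(-66) + 53)*120 = (-1/66 + 53)*120 = (3497/66)*120 = 69940/11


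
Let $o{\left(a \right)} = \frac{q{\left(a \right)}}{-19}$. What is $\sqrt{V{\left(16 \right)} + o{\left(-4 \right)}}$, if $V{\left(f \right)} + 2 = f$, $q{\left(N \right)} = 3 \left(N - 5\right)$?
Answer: $\frac{\sqrt{5567}}{19} \approx 3.927$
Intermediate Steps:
$q{\left(N \right)} = -15 + 3 N$ ($q{\left(N \right)} = 3 \left(-5 + N\right) = -15 + 3 N$)
$V{\left(f \right)} = -2 + f$
$o{\left(a \right)} = \frac{15}{19} - \frac{3 a}{19}$ ($o{\left(a \right)} = \frac{-15 + 3 a}{-19} = \left(-15 + 3 a\right) \left(- \frac{1}{19}\right) = \frac{15}{19} - \frac{3 a}{19}$)
$\sqrt{V{\left(16 \right)} + o{\left(-4 \right)}} = \sqrt{\left(-2 + 16\right) + \left(\frac{15}{19} - - \frac{12}{19}\right)} = \sqrt{14 + \left(\frac{15}{19} + \frac{12}{19}\right)} = \sqrt{14 + \frac{27}{19}} = \sqrt{\frac{293}{19}} = \frac{\sqrt{5567}}{19}$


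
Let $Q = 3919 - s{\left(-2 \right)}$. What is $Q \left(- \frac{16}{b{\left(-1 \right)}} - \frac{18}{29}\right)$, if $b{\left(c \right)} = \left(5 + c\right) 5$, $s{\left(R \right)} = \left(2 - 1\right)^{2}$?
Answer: $- \frac{807108}{145} \approx -5566.3$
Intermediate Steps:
$s{\left(R \right)} = 1$ ($s{\left(R \right)} = 1^{2} = 1$)
$b{\left(c \right)} = 25 + 5 c$
$Q = 3918$ ($Q = 3919 - 1 = 3918$)
$Q \left(- \frac{16}{b{\left(-1 \right)}} - \frac{18}{29}\right) = 3918 \left(- \frac{16}{25 + 5 \left(-1\right)} - \frac{18}{29}\right) = 3918 \left(- \frac{16}{25 - 5} - \frac{18}{29}\right) = 3918 \left(- \frac{16}{20} - \frac{18}{29}\right) = 3918 \left(\left(-16\right) \frac{1}{20} - \frac{18}{29}\right) = 3918 \left(- \frac{4}{5} - \frac{18}{29}\right) = 3918 \left(- \frac{206}{145}\right) = - \frac{807108}{145}$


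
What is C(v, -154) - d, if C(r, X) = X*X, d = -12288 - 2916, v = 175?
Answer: 38920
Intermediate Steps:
d = -15204
C(r, X) = X²
C(v, -154) - d = (-154)² - 1*(-15204) = 23716 + 15204 = 38920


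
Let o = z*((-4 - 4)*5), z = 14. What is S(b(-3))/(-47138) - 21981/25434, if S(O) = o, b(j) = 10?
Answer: -24330889/28545426 ≈ -0.85236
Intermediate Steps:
o = -560 (o = 14*((-4 - 4)*5) = 14*(-8*5) = 14*(-40) = -560)
S(O) = -560
S(b(-3))/(-47138) - 21981/25434 = -560/(-47138) - 21981/25434 = -560*(-1/47138) - 21981*1/25434 = 40/3367 - 7327/8478 = -24330889/28545426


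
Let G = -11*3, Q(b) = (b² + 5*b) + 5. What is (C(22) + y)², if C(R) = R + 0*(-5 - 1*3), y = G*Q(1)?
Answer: 116281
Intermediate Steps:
Q(b) = 5 + b² + 5*b
G = -33
y = -363 (y = -33*(5 + 1² + 5*1) = -33*(5 + 1 + 5) = -33*11 = -363)
C(R) = R (C(R) = R + 0*(-5 - 3) = R + 0*(-8) = R + 0 = R)
(C(22) + y)² = (22 - 363)² = (-341)² = 116281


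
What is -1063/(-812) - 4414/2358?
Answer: -538807/957348 ≈ -0.56281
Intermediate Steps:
-1063/(-812) - 4414/2358 = -1063*(-1/812) - 4414*1/2358 = 1063/812 - 2207/1179 = -538807/957348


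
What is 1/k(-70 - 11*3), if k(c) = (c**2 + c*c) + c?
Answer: 1/21115 ≈ 4.7360e-5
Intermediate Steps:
k(c) = c + 2*c**2 (k(c) = (c**2 + c**2) + c = 2*c**2 + c = c + 2*c**2)
1/k(-70 - 11*3) = 1/((-70 - 11*3)*(1 + 2*(-70 - 11*3))) = 1/((-70 - 33)*(1 + 2*(-70 - 33))) = 1/(-103*(1 + 2*(-103))) = 1/(-103*(1 - 206)) = 1/(-103*(-205)) = 1/21115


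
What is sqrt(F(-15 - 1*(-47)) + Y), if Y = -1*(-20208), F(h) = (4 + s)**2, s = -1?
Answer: sqrt(20217) ≈ 142.19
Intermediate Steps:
F(h) = 9 (F(h) = (4 - 1)**2 = 3**2 = 9)
Y = 20208
sqrt(F(-15 - 1*(-47)) + Y) = sqrt(9 + 20208) = sqrt(20217)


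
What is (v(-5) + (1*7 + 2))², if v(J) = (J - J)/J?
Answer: 81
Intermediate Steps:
v(J) = 0 (v(J) = 0/J = 0)
(v(-5) + (1*7 + 2))² = (0 + (1*7 + 2))² = (0 + (7 + 2))² = (0 + 9)² = 9² = 81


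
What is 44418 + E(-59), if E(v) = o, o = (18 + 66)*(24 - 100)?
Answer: 38034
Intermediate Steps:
o = -6384 (o = 84*(-76) = -6384)
E(v) = -6384
44418 + E(-59) = 44418 - 6384 = 38034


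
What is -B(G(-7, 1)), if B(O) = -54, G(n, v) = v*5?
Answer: 54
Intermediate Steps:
G(n, v) = 5*v
-B(G(-7, 1)) = -1*(-54) = 54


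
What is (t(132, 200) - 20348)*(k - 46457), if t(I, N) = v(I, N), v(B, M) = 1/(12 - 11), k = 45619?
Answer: 17050786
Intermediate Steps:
v(B, M) = 1 (v(B, M) = 1/1 = 1)
t(I, N) = 1
(t(132, 200) - 20348)*(k - 46457) = (1 - 20348)*(45619 - 46457) = -20347*(-838) = 17050786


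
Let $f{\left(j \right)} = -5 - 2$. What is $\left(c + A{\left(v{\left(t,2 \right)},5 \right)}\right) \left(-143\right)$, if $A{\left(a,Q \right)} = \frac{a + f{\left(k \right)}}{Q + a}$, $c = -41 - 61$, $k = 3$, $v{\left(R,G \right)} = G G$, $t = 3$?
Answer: $\frac{43901}{3} \approx 14634.0$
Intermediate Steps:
$v{\left(R,G \right)} = G^{2}$
$f{\left(j \right)} = -7$ ($f{\left(j \right)} = -5 - 2 = -7$)
$c = -102$ ($c = -41 - 61 = -102$)
$A{\left(a,Q \right)} = \frac{-7 + a}{Q + a}$ ($A{\left(a,Q \right)} = \frac{a - 7}{Q + a} = \frac{-7 + a}{Q + a}$)
$\left(c + A{\left(v{\left(t,2 \right)},5 \right)}\right) \left(-143\right) = \left(-102 + \frac{-7 + 2^{2}}{5 + 2^{2}}\right) \left(-143\right) = \left(-102 + \frac{-7 + 4}{5 + 4}\right) \left(-143\right) = \left(-102 + \frac{1}{9} \left(-3\right)\right) \left(-143\right) = \left(-102 - \frac{1}{3}\right) \left(-143\right) = \left(- \frac{307}{3}\right) \left(-143\right) = \frac{43901}{3}$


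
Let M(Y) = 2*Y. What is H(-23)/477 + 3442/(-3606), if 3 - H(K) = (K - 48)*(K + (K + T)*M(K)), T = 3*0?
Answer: 4876961/31853 ≈ 153.11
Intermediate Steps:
T = 0
H(K) = 3 - (-48 + K)*(K + 2*K²) (H(K) = 3 - (K - 48)*(K + (K + 0)*(2*K)) = 3 - (-48 + K)*(K + K*(2*K)) = 3 - (-48 + K)*(K + 2*K²))
H(-23)/477 + 3442/(-3606) = (3 - 2*(-23)³ + 48*(-23) + 95*(-23)²)/477 + 3442/(-3606) = (3 - 2*(-12167) - 1104 + 95*529)*(1/477) + 3442*(-1/3606) = (3 + 24334 - 1104 + 50255)*(1/477) - 1721/1803 = 73488*(1/477) - 1721/1803 = 24496/159 - 1721/1803 = 4876961/31853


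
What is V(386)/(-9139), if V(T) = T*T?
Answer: -148996/9139 ≈ -16.303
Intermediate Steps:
V(T) = T²
V(386)/(-9139) = 386²/(-9139) = 148996*(-1/9139) = -148996/9139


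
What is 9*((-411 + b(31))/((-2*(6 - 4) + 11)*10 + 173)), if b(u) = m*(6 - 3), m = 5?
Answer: -44/3 ≈ -14.667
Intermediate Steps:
b(u) = 15 (b(u) = 5*(6 - 3) = 5*3 = 15)
9*((-411 + b(31))/((-2*(6 - 4) + 11)*10 + 173)) = 9*((-411 + 15)/((-2*(6 - 4) + 11)*10 + 173)) = 9*(-396/((-2*2 + 11)*10 + 173)) = 9*(-396/((-4 + 11)*10 + 173)) = 9*(-396/(7*10 + 173)) = 9*(-396/(70 + 173)) = 9*(-396/243) = 9*(-396*1/243) = 9*(-44/27) = -44/3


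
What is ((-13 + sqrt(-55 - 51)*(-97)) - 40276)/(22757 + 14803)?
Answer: -40289/37560 - 97*I*sqrt(106)/37560 ≈ -1.0727 - 0.026589*I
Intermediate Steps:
((-13 + sqrt(-55 - 51)*(-97)) - 40276)/(22757 + 14803) = ((-13 + sqrt(-106)*(-97)) - 40276)/37560 = ((-13 + (I*sqrt(106))*(-97)) - 40276)*(1/37560) = ((-13 - 97*I*sqrt(106)) - 40276)*(1/37560) = (-40289 - 97*I*sqrt(106))*(1/37560) = -40289/37560 - 97*I*sqrt(106)/37560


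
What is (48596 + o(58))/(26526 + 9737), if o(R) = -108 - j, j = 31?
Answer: 48457/36263 ≈ 1.3363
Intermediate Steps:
o(R) = -139 (o(R) = -108 - 1*31 = -108 - 31 = -139)
(48596 + o(58))/(26526 + 9737) = (48596 - 139)/(26526 + 9737) = 48457/36263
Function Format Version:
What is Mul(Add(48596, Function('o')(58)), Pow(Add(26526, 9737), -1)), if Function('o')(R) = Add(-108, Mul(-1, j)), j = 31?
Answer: Rational(48457, 36263) ≈ 1.3363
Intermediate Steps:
Function('o')(R) = -139 (Function('o')(R) = Add(-108, Mul(-1, 31)) = Add(-108, -31) = -139)
Mul(Add(48596, Function('o')(58)), Pow(Add(26526, 9737), -1)) = Mul(Add(48596, -139), Pow(Add(26526, 9737), -1)) = Mul(48457, Pow(36263, -1)) = Mul(48457, Rational(1, 36263)) = Rational(48457, 36263)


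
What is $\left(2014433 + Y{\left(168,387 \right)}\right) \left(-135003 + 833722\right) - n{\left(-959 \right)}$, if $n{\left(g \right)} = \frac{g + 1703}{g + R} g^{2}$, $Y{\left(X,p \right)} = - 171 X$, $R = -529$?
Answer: $\frac{2774900543471}{2} \approx 1.3875 \cdot 10^{12}$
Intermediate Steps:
$n{\left(g \right)} = \frac{g^{2} \left(1703 + g\right)}{-529 + g}$ ($n{\left(g \right)} = \frac{g + 1703}{g - 529} g^{2} = \frac{1703 + g}{-529 + g} g^{2} = \frac{g^{2} \left(1703 + g\right)}{-529 + g}$)
$\left(2014433 + Y{\left(168,387 \right)}\right) \left(-135003 + 833722\right) - n{\left(-959 \right)} = \left(2014433 - 28728\right) \left(-135003 + 833722\right) - \frac{\left(-959\right)^{2} \left(1703 - 959\right)}{-529 - 959} = \left(2014433 - 28728\right) 698719 - 919681 \frac{1}{-1488} \cdot 744 = 1985705 \cdot 698719 - 919681 \left(- \frac{1}{1488}\right) 744 = 1387449811895 - - \frac{919681}{2} = 1387449811895 + \frac{919681}{2} = \frac{2774900543471}{2}$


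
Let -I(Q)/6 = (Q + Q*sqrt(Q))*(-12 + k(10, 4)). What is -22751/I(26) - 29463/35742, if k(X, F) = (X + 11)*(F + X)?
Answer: -34385687/40692600 + 22751*sqrt(26)/1099800 ≈ -0.73953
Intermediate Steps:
k(X, F) = (11 + X)*(F + X)
I(Q) = -1692*Q - 1692*Q**(3/2) (I(Q) = -6*(Q + Q*sqrt(Q))*(-12 + (10**2 + 11*4 + 11*10 + 4*10)) = -6*(Q + Q**(3/2))*(-12 + (100 + 44 + 110 + 40)) = -6*(Q + Q**(3/2))*(-12 + 294) = -6*(Q + Q**(3/2))*282 = -6*(282*Q + 282*Q**(3/2)) = -1692*Q - 1692*Q**(3/2))
-22751/I(26) - 29463/35742 = -22751/(-1692*26 - 43992*sqrt(26)) - 29463/35742 = -22751/(-43992 - 43992*sqrt(26)) - 29463*1/35742 = -22751/(-43992 - 43992*sqrt(26)) - 61/74 = -61/74 - 22751/(-43992 - 43992*sqrt(26))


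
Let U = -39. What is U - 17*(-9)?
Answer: 114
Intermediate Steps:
U - 17*(-9) = -39 - 17*(-9) = -39 + 153 = 114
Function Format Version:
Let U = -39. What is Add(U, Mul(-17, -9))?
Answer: 114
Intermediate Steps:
Add(U, Mul(-17, -9)) = Add(-39, Mul(-17, -9)) = Add(-39, 153) = 114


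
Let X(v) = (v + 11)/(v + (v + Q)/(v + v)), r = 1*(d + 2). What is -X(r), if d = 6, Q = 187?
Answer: -16/17 ≈ -0.94118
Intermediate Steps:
r = 8 (r = 1*(6 + 2) = 1*8 = 8)
X(v) = (11 + v)/(v + (187 + v)/(2*v)) (X(v) = (v + 11)/(v + (v + 187)/(v + v)) = (11 + v)/(v + (187 + v)/((2*v))) = (11 + v)/(v + (187 + v)*(1/(2*v))) = (11 + v)/(v + (187 + v)/(2*v)))
-X(r) = -2*8*(11 + 8)/(187 + 8 + 2*8²) = -2*8*19/(187 + 8 + 2*64) = -2*8*19/(187 + 8 + 128) = -2*8*19/323 = -1*16/17 = -16/17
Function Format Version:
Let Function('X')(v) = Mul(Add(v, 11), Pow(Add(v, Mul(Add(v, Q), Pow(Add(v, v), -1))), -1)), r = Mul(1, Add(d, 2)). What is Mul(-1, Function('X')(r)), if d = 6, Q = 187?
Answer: Rational(-16, 17) ≈ -0.94118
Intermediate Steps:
r = 8 (r = Mul(1, Add(6, 2)) = Mul(1, 8) = 8)
Function('X')(v) = Mul(Pow(Add(v, Mul(Rational(1, 2), Pow(v, -1), Add(187, v))), -1), Add(11, v)) (Function('X')(v) = Mul(Add(v, 11), Pow(Add(v, Mul(Add(v, 187), Pow(Add(v, v), -1))), -1)) = Mul(Add(11, v), Pow(Add(v, Mul(Add(187, v), Pow(Mul(2, v), -1))), -1)) = Mul(Add(11, v), Pow(Add(v, Mul(Add(187, v), Mul(Rational(1, 2), Pow(v, -1)))), -1)) = Mul(Add(11, v), Pow(Add(v, Mul(Rational(1, 2), Pow(v, -1), Add(187, v))), -1)) = Mul(Pow(Add(v, Mul(Rational(1, 2), Pow(v, -1), Add(187, v))), -1), Add(11, v)))
Mul(-1, Function('X')(r)) = Mul(-1, Mul(2, 8, Pow(Add(187, 8, Mul(2, Pow(8, 2))), -1), Add(11, 8))) = Mul(-1, Mul(2, 8, Pow(Add(187, 8, Mul(2, 64)), -1), 19)) = Mul(-1, Mul(2, 8, Pow(Add(187, 8, 128), -1), 19)) = Mul(-1, Mul(2, 8, Pow(323, -1), 19)) = Mul(-1, Mul(2, 8, Rational(1, 323), 19)) = Mul(-1, Rational(16, 17)) = Rational(-16, 17)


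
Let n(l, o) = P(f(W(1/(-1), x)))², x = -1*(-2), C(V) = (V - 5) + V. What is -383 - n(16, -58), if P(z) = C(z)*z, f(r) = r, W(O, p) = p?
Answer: -387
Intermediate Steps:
C(V) = -5 + 2*V (C(V) = (-5 + V) + V = -5 + 2*V)
x = 2
P(z) = z*(-5 + 2*z) (P(z) = (-5 + 2*z)*z = z*(-5 + 2*z))
n(l, o) = 4 (n(l, o) = (2*(-5 + 2*2))² = (2*(-5 + 4))² = (2*(-1))² = (-2)² = 4)
-383 - n(16, -58) = -383 - 1*4 = -383 - 4 = -387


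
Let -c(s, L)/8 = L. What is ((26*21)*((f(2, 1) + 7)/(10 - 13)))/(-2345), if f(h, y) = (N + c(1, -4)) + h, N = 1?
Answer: 1092/335 ≈ 3.2597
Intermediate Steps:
c(s, L) = -8*L
f(h, y) = 33 + h (f(h, y) = (1 - 8*(-4)) + h = (1 + 32) + h = 33 + h)
((26*21)*((f(2, 1) + 7)/(10 - 13)))/(-2345) = ((26*21)*(((33 + 2) + 7)/(10 - 13)))/(-2345) = (546*((35 + 7)/(-3)))*(-1/2345) = (546*(42*(-1/3)))*(-1/2345) = (546*(-14))*(-1/2345) = -7644*(-1/2345) = 1092/335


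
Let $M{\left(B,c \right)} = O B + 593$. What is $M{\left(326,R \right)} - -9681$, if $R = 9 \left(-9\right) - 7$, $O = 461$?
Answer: $160560$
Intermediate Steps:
$R = -88$ ($R = -81 - 7 = -88$)
$M{\left(B,c \right)} = 593 + 461 B$ ($M{\left(B,c \right)} = 461 B + 593 = 593 + 461 B$)
$M{\left(326,R \right)} - -9681 = \left(593 + 461 \cdot 326\right) - -9681 = \left(593 + 150286\right) + 9681 = 150879 + 9681 = 160560$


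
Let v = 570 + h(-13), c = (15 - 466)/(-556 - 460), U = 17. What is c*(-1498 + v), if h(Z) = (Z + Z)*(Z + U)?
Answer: -58179/127 ≈ -458.10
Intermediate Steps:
c = 451/1016 (c = -451/(-1016) = -451*(-1/1016) = 451/1016 ≈ 0.44390)
h(Z) = 2*Z*(17 + Z) (h(Z) = (Z + Z)*(Z + 17) = (2*Z)*(17 + Z) = 2*Z*(17 + Z))
v = 466 (v = 570 + 2*(-13)*(17 - 13) = 570 + 2*(-13)*4 = 570 - 104 = 466)
c*(-1498 + v) = 451*(-1498 + 466)/1016 = (451/1016)*(-1032) = -58179/127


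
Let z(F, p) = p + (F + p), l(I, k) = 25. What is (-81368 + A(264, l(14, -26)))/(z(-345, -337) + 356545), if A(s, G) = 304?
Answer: -40532/177763 ≈ -0.22801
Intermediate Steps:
z(F, p) = F + 2*p
(-81368 + A(264, l(14, -26)))/(z(-345, -337) + 356545) = (-81368 + 304)/((-345 + 2*(-337)) + 356545) = -81064/((-345 - 674) + 356545) = -81064/(-1019 + 356545) = -81064/355526 = -81064*1/355526 = -40532/177763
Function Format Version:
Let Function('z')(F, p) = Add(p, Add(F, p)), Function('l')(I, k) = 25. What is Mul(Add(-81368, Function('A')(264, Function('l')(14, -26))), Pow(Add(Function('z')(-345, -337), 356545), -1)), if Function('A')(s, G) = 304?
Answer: Rational(-40532, 177763) ≈ -0.22801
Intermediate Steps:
Function('z')(F, p) = Add(F, Mul(2, p))
Mul(Add(-81368, Function('A')(264, Function('l')(14, -26))), Pow(Add(Function('z')(-345, -337), 356545), -1)) = Mul(Add(-81368, 304), Pow(Add(Add(-345, Mul(2, -337)), 356545), -1)) = Mul(-81064, Pow(Add(Add(-345, -674), 356545), -1)) = Mul(-81064, Pow(Add(-1019, 356545), -1)) = Mul(-81064, Pow(355526, -1)) = Mul(-81064, Rational(1, 355526)) = Rational(-40532, 177763)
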